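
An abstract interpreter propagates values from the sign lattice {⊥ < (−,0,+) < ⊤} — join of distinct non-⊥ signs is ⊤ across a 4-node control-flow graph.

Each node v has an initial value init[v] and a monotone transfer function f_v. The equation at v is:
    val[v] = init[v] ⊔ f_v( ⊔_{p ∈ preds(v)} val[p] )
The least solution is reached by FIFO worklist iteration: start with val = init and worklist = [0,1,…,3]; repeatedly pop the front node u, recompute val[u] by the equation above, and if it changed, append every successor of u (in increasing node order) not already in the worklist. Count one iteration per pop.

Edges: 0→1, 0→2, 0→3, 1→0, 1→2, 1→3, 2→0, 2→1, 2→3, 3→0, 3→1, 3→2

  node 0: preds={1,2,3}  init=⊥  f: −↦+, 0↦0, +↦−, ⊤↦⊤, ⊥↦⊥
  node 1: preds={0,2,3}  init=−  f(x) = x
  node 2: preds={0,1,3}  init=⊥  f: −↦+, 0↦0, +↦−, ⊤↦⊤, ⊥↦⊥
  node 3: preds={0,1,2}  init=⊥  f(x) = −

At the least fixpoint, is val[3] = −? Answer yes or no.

yes

Iteration log — 8 steps:
  step 1. node 0  ⊔preds=−  new=+  old=⊥  +wl: 
  step 2. node 1  ⊔preds=+  new=⊤  old=−  +wl: 0
  step 3. node 2  ⊔preds=⊤  new=⊤  old=⊥  +wl: 1
  step 4. node 3  ⊔preds=⊤  new=−  old=⊥  +wl: 2
  step 5. node 0  ⊔preds=⊤  new=⊤  old=+  +wl: 3
  step 6. node 1  ⊔preds=⊤  new=⊤  stable
  step 7. node 2  ⊔preds=⊤  new=⊤  stable
  step 8. node 3  ⊔preds=⊤  new=−  stable

Least fixpoint reached:
  node 0: ⊤
  node 1: ⊤
  node 2: ⊤
  node 3: −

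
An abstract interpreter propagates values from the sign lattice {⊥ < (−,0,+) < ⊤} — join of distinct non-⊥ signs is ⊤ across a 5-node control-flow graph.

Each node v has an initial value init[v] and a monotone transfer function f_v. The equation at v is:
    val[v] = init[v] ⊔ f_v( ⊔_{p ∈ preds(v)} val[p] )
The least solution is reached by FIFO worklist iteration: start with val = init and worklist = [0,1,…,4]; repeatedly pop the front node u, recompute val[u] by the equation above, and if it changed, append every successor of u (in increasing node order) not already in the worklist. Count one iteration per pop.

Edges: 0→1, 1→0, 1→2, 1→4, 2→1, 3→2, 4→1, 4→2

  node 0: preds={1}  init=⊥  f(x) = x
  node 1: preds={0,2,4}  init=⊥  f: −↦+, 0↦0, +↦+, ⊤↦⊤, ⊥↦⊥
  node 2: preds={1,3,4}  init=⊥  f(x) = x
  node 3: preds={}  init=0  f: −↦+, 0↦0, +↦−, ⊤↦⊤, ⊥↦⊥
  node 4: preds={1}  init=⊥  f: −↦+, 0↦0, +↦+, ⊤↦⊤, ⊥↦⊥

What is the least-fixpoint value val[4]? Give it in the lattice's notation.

0

Worklist (11 pops):
  #1 pop 0: in=⊥ → ⊥ (no change)
  #2 pop 1: in=⊥ → ⊥ (no change)
  #3 pop 2: in=0 → 0 (was ⊥); enqueue [1]
  #4 pop 3: in=⊥ → 0 (no change)
  #5 pop 4: in=⊥ → ⊥ (no change)
  #6 pop 1: in=0 → 0 (was ⊥); enqueue [0,2,4]
  #7 pop 0: in=0 → 0 (was ⊥); enqueue [1]
  #8 pop 2: in=0 → 0 (no change)
  #9 pop 4: in=0 → 0 (was ⊥); enqueue [2]
  #10 pop 1: in=0 → 0 (no change)
  #11 pop 2: in=0 → 0 (no change)

Fixpoint:
  val[0] = 0
  val[1] = 0
  val[2] = 0
  val[3] = 0
  val[4] = 0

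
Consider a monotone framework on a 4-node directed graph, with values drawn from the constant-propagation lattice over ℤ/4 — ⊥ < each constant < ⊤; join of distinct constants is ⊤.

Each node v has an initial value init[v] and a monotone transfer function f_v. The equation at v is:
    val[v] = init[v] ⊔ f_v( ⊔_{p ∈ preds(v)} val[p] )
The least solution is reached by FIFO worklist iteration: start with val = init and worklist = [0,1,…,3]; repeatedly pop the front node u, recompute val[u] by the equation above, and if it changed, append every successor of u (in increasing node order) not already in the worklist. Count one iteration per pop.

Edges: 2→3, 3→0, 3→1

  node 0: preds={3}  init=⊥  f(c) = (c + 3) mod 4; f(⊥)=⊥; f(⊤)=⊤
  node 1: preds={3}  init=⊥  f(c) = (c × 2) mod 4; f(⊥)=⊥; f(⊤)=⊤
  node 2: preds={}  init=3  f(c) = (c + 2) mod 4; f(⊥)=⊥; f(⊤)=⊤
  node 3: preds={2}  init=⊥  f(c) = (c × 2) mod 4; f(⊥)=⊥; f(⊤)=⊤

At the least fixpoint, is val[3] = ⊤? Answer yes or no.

no

Iteration log — 6 steps:
  step 1. node 0  ⊔preds=⊥  new=⊥  stable
  step 2. node 1  ⊔preds=⊥  new=⊥  stable
  step 3. node 2  ⊔preds=⊥  new=3  stable
  step 4. node 3  ⊔preds=3  new=2  old=⊥  +wl: 0,1
  step 5. node 0  ⊔preds=2  new=1  old=⊥  +wl: 
  step 6. node 1  ⊔preds=2  new=0  old=⊥  +wl: 

Least fixpoint reached:
  node 0: 1
  node 1: 0
  node 2: 3
  node 3: 2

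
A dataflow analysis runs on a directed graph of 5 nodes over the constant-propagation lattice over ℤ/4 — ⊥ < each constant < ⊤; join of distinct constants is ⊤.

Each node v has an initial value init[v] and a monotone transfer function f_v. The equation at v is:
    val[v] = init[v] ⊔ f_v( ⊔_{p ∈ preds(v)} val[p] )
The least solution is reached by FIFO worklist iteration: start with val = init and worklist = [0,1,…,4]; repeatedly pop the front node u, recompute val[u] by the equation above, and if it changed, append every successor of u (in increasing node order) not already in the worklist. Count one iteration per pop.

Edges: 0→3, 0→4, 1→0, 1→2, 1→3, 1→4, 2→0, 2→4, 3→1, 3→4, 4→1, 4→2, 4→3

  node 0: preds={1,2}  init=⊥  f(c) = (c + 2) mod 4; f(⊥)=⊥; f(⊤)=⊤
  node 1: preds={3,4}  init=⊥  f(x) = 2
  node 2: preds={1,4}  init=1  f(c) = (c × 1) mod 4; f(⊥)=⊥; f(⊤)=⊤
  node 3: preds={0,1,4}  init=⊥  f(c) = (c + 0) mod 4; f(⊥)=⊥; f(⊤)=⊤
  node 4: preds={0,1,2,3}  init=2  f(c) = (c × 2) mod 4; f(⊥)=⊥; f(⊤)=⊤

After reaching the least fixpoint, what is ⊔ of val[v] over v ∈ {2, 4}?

Trace (10 dequeues):
  [1] u=0 | in 1 | out 3 | prev ⊥ | push {}
  [2] u=1 | in 2 | out 2 | prev ⊥ | push {0}
  [3] u=2 | in 2 | out ⊤ | prev 1 | push {}
  [4] u=3 | in ⊤ | out ⊤ | prev ⊥ | push {1}
  [5] u=4 | in ⊤ | out ⊤ | prev 2 | push {2,3}
  [6] u=0 | in ⊤ | out ⊤ | prev 3 | push {4}
  [7] u=1 | in ⊤ | out 2 | ==
  [8] u=2 | in ⊤ | out ⊤ | ==
  [9] u=3 | in ⊤ | out ⊤ | ==
  [10] u=4 | in ⊤ | out ⊤ | ==

Converged values:
  [0] ⊤
  [1] 2
  [2] ⊤
  [3] ⊤
  [4] ⊤

⊤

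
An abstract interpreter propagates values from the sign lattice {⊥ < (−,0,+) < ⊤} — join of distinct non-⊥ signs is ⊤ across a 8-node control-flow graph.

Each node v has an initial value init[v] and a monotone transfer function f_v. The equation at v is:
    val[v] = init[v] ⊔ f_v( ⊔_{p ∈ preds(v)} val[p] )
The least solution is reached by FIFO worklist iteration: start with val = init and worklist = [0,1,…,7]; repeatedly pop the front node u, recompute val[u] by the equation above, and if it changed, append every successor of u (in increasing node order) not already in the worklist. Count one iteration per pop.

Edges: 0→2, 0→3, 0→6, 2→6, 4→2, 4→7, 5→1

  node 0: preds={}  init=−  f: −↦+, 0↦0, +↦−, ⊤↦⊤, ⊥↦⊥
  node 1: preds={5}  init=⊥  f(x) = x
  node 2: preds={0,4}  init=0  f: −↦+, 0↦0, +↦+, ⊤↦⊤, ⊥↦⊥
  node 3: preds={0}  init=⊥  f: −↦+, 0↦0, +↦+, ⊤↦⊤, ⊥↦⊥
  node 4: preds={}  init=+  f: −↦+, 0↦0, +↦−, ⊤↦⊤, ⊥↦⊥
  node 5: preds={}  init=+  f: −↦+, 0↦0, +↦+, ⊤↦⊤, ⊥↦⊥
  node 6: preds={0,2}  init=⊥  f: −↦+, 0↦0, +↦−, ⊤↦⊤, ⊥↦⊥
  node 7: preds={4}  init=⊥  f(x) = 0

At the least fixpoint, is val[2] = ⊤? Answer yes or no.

yes

Iteration log — 8 steps:
  step 1. node 0  ⊔preds=⊥  new=−  stable
  step 2. node 1  ⊔preds=+  new=+  old=⊥  +wl: 
  step 3. node 2  ⊔preds=⊤  new=⊤  old=0  +wl: 
  step 4. node 3  ⊔preds=−  new=+  old=⊥  +wl: 
  step 5. node 4  ⊔preds=⊥  new=+  stable
  step 6. node 5  ⊔preds=⊥  new=+  stable
  step 7. node 6  ⊔preds=⊤  new=⊤  old=⊥  +wl: 
  step 8. node 7  ⊔preds=+  new=0  old=⊥  +wl: 

Least fixpoint reached:
  node 0: −
  node 1: +
  node 2: ⊤
  node 3: +
  node 4: +
  node 5: +
  node 6: ⊤
  node 7: 0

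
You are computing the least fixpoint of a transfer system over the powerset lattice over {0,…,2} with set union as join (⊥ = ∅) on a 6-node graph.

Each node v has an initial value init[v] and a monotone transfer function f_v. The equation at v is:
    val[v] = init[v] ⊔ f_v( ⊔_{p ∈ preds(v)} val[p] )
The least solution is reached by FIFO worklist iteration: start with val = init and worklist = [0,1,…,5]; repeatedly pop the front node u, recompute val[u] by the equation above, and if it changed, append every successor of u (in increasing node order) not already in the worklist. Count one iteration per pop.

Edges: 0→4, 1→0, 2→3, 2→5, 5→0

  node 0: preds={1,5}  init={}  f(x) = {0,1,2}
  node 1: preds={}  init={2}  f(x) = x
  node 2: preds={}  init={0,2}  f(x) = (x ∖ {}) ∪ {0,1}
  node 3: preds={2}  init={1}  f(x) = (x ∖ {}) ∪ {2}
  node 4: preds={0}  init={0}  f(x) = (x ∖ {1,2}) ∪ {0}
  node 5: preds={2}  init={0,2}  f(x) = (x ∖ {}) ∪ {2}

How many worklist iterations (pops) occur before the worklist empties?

Trace (7 dequeues):
  [1] u=0 | in {0,2} | out {0,1,2} | prev {} | push {}
  [2] u=1 | in {} | out {2} | ==
  [3] u=2 | in {} | out {0,1,2} | prev {0,2} | push {}
  [4] u=3 | in {0,1,2} | out {0,1,2} | prev {1} | push {}
  [5] u=4 | in {0,1,2} | out {0} | ==
  [6] u=5 | in {0,1,2} | out {0,1,2} | prev {0,2} | push {0}
  [7] u=0 | in {0,1,2} | out {0,1,2} | ==

Converged values:
  [0] {0,1,2}
  [1] {2}
  [2] {0,1,2}
  [3] {0,1,2}
  [4] {0}
  [5] {0,1,2}

7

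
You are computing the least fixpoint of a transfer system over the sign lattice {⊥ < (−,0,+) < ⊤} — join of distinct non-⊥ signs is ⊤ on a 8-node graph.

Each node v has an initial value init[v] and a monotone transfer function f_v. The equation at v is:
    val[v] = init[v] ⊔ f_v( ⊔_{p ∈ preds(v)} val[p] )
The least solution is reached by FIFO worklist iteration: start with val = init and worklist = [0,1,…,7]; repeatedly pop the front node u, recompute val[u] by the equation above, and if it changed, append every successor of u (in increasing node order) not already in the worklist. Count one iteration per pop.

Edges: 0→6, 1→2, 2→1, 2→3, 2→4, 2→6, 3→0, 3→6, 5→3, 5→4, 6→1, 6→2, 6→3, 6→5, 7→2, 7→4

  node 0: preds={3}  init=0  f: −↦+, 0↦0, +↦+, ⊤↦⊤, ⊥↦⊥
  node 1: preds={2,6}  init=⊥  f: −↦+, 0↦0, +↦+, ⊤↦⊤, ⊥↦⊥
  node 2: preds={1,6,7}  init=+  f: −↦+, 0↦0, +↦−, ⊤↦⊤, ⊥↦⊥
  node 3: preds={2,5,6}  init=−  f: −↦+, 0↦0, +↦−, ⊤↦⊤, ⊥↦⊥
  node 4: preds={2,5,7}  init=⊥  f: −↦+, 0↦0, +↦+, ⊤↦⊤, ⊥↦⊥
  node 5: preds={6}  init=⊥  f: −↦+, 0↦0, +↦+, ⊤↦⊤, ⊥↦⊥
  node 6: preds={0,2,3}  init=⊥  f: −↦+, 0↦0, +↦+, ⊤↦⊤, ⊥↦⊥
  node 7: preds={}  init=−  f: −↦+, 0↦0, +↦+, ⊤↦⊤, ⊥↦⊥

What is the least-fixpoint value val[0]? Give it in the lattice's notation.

⊤

Trace (15 dequeues):
  [1] u=0 | in − | out ⊤ | prev 0 | push {}
  [2] u=1 | in + | out + | prev ⊥ | push {}
  [3] u=2 | in ⊤ | out ⊤ | prev + | push {1}
  [4] u=3 | in ⊤ | out ⊤ | prev − | push {0}
  [5] u=4 | in ⊤ | out ⊤ | prev ⊥ | push {}
  [6] u=5 | in ⊥ | out ⊥ | ==
  [7] u=6 | in ⊤ | out ⊤ | prev ⊥ | push {2,3,5}
  [8] u=7 | in ⊥ | out − | ==
  [9] u=1 | in ⊤ | out ⊤ | prev + | push {}
  [10] u=0 | in ⊤ | out ⊤ | ==
  [11] u=2 | in ⊤ | out ⊤ | ==
  [12] u=3 | in ⊤ | out ⊤ | ==
  [13] u=5 | in ⊤ | out ⊤ | prev ⊥ | push {3,4}
  [14] u=3 | in ⊤ | out ⊤ | ==
  [15] u=4 | in ⊤ | out ⊤ | ==

Converged values:
  [0] ⊤
  [1] ⊤
  [2] ⊤
  [3] ⊤
  [4] ⊤
  [5] ⊤
  [6] ⊤
  [7] −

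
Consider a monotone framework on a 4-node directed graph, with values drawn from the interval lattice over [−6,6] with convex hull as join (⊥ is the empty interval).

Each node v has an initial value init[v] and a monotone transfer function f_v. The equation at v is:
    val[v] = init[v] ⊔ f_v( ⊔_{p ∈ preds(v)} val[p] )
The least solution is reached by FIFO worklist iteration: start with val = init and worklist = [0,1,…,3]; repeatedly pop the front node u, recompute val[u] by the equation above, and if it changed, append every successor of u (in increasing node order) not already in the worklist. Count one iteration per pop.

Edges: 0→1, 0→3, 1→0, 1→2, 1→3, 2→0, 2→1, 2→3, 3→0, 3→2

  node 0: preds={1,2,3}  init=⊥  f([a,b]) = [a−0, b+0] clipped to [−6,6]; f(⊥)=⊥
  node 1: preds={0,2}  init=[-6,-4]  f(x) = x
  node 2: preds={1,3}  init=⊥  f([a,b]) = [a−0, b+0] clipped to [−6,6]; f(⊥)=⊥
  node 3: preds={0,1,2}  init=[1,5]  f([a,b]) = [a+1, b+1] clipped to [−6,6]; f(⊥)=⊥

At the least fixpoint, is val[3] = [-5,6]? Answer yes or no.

Trace (10 dequeues):
  [1] u=0 | in [-6,5] | out [-6,5] | prev ⊥ | push {}
  [2] u=1 | in [-6,5] | out [-6,5] | prev [-6,-4] | push {0}
  [3] u=2 | in [-6,5] | out [-6,5] | prev ⊥ | push {1}
  [4] u=3 | in [-6,5] | out [-5,6] | prev [1,5] | push {2}
  [5] u=0 | in [-6,6] | out [-6,6] | prev [-6,5] | push {3}
  [6] u=1 | in [-6,6] | out [-6,6] | prev [-6,5] | push {0}
  [7] u=2 | in [-6,6] | out [-6,6] | prev [-6,5] | push {1}
  [8] u=3 | in [-6,6] | out [-5,6] | ==
  [9] u=0 | in [-6,6] | out [-6,6] | ==
  [10] u=1 | in [-6,6] | out [-6,6] | ==

Converged values:
  [0] [-6,6]
  [1] [-6,6]
  [2] [-6,6]
  [3] [-5,6]

yes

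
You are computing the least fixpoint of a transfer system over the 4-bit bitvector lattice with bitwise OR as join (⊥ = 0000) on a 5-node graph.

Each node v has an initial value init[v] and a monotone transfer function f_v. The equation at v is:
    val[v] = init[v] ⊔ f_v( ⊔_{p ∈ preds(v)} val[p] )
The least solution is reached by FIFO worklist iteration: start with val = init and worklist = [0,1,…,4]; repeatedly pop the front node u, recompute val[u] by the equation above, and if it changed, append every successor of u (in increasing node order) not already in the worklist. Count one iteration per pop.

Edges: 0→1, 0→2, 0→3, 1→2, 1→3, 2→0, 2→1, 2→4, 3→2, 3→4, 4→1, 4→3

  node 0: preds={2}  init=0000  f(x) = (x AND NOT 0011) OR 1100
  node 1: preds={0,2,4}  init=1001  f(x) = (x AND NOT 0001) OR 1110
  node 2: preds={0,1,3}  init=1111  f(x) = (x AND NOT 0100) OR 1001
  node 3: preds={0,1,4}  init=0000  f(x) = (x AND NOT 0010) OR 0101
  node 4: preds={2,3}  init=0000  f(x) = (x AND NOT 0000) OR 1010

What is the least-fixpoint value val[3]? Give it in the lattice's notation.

Iteration log — 8 steps:
  step 1. node 0  ⊔preds=1111  new=1100  old=0000  +wl: 
  step 2. node 1  ⊔preds=1111  new=1111  old=1001  +wl: 
  step 3. node 2  ⊔preds=1111  new=1111  stable
  step 4. node 3  ⊔preds=1111  new=1101  old=0000  +wl: 2
  step 5. node 4  ⊔preds=1111  new=1111  old=0000  +wl: 1,3
  step 6. node 2  ⊔preds=1111  new=1111  stable
  step 7. node 1  ⊔preds=1111  new=1111  stable
  step 8. node 3  ⊔preds=1111  new=1101  stable

Least fixpoint reached:
  node 0: 1100
  node 1: 1111
  node 2: 1111
  node 3: 1101
  node 4: 1111

1101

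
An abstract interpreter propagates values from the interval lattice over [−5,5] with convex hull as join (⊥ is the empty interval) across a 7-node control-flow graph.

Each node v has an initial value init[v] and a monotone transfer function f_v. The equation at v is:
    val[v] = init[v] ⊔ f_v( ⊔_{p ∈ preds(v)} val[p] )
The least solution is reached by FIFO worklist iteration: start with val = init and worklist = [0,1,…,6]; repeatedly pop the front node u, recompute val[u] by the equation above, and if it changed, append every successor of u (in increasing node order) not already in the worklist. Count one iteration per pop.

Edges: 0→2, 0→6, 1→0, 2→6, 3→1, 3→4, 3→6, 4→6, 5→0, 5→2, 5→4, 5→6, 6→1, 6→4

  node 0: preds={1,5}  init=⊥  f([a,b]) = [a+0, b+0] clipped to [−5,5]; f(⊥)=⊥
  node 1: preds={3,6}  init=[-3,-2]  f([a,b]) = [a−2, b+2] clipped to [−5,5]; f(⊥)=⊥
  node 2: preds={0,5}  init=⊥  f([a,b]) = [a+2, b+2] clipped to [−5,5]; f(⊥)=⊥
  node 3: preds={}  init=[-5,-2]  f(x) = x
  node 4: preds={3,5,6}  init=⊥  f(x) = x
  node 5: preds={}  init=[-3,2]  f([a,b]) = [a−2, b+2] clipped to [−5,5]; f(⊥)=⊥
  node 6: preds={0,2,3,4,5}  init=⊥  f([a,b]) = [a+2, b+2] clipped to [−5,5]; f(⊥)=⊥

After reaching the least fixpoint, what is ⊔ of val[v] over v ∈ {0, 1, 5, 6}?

Iteration log — 15 steps:
  step 1. node 0  ⊔preds=[-3,2]  new=[-3,2]  old=⊥  +wl: 
  step 2. node 1  ⊔preds=[-5,-2]  new=[-5,0]  old=[-3,-2]  +wl: 0
  step 3. node 2  ⊔preds=[-3,2]  new=[-1,4]  old=⊥  +wl: 
  step 4. node 3  ⊔preds=⊥  new=[-5,-2]  stable
  step 5. node 4  ⊔preds=[-5,2]  new=[-5,2]  old=⊥  +wl: 
  step 6. node 5  ⊔preds=⊥  new=[-3,2]  stable
  step 7. node 6  ⊔preds=[-5,4]  new=[-3,5]  old=⊥  +wl: 1,4
  step 8. node 0  ⊔preds=[-5,2]  new=[-5,2]  old=[-3,2]  +wl: 2,6
  step 9. node 1  ⊔preds=[-5,5]  new=[-5,5]  old=[-5,0]  +wl: 0
  step 10. node 4  ⊔preds=[-5,5]  new=[-5,5]  old=[-5,2]  +wl: 
  step 11. node 2  ⊔preds=[-5,2]  new=[-3,4]  old=[-1,4]  +wl: 
  step 12. node 6  ⊔preds=[-5,5]  new=[-3,5]  stable
  step 13. node 0  ⊔preds=[-5,5]  new=[-5,5]  old=[-5,2]  +wl: 2,6
  step 14. node 2  ⊔preds=[-5,5]  new=[-3,5]  old=[-3,4]  +wl: 
  step 15. node 6  ⊔preds=[-5,5]  new=[-3,5]  stable

Least fixpoint reached:
  node 0: [-5,5]
  node 1: [-5,5]
  node 2: [-3,5]
  node 3: [-5,-2]
  node 4: [-5,5]
  node 5: [-3,2]
  node 6: [-3,5]

[-5,5]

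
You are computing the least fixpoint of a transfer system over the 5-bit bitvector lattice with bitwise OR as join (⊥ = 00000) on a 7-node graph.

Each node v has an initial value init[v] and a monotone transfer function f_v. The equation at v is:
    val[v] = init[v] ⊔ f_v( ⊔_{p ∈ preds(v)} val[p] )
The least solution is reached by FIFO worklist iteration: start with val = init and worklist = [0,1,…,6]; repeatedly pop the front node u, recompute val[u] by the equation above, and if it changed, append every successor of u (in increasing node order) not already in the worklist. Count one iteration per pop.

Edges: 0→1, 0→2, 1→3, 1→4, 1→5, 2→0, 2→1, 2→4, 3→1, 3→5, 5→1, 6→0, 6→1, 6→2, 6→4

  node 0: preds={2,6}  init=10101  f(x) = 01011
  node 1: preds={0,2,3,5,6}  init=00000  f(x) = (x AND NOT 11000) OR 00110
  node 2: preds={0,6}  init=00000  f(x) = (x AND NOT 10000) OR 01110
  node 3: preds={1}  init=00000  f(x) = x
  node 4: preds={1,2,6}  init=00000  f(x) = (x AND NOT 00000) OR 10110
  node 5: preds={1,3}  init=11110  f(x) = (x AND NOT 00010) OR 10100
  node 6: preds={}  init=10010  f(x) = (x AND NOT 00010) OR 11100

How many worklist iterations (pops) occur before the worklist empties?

11

Iteration log — 11 steps:
  step 1. node 0  ⊔preds=10010  new=11111  old=10101  +wl: 
  step 2. node 1  ⊔preds=11111  new=00111  old=00000  +wl: 
  step 3. node 2  ⊔preds=11111  new=01111  old=00000  +wl: 0,1
  step 4. node 3  ⊔preds=00111  new=00111  old=00000  +wl: 
  step 5. node 4  ⊔preds=11111  new=11111  old=00000  +wl: 
  step 6. node 5  ⊔preds=00111  new=11111  old=11110  +wl: 
  step 7. node 6  ⊔preds=00000  new=11110  old=10010  +wl: 2,4
  step 8. node 0  ⊔preds=11111  new=11111  stable
  step 9. node 1  ⊔preds=11111  new=00111  stable
  step 10. node 2  ⊔preds=11111  new=01111  stable
  step 11. node 4  ⊔preds=11111  new=11111  stable

Least fixpoint reached:
  node 0: 11111
  node 1: 00111
  node 2: 01111
  node 3: 00111
  node 4: 11111
  node 5: 11111
  node 6: 11110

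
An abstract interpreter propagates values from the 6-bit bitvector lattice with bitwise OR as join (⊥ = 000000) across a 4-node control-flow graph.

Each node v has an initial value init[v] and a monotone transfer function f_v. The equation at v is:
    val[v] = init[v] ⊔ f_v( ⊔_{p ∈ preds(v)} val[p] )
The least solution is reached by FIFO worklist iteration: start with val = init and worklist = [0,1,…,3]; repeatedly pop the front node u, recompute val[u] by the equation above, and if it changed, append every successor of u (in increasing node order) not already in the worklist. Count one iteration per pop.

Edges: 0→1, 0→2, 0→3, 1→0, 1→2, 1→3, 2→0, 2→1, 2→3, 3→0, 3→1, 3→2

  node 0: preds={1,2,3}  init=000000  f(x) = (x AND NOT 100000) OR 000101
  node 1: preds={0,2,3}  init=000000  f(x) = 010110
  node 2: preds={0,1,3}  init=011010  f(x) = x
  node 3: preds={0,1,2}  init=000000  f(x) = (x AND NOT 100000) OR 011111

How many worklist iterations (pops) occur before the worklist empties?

7

Trace (7 dequeues):
  [1] u=0 | in 011010 | out 011111 | prev 000000 | push {}
  [2] u=1 | in 011111 | out 010110 | prev 000000 | push {0}
  [3] u=2 | in 011111 | out 011111 | prev 011010 | push {1}
  [4] u=3 | in 011111 | out 011111 | prev 000000 | push {2}
  [5] u=0 | in 011111 | out 011111 | ==
  [6] u=1 | in 011111 | out 010110 | ==
  [7] u=2 | in 011111 | out 011111 | ==

Converged values:
  [0] 011111
  [1] 010110
  [2] 011111
  [3] 011111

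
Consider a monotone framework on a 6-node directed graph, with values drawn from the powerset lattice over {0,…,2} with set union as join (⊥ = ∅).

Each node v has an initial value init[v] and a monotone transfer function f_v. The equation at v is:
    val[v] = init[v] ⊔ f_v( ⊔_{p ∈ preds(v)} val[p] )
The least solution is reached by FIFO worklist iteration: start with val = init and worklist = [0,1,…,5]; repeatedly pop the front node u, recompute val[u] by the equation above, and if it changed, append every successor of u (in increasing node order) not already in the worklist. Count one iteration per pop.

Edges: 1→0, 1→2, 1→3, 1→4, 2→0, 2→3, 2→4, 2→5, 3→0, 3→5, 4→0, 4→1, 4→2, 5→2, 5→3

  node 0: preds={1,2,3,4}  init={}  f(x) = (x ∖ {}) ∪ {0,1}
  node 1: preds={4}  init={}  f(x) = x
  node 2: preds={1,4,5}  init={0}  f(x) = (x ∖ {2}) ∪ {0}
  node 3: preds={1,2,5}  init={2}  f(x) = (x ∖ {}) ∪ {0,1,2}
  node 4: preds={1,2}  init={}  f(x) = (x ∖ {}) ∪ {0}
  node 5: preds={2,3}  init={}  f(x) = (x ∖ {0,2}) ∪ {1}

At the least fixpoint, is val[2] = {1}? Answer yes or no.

no

Worklist (19 pops):
  #1 pop 0: in={0,2} → {0,1,2} (was {}); enqueue []
  #2 pop 1: in={} → {} (no change)
  #3 pop 2: in={} → {0} (no change)
  #4 pop 3: in={0} → {0,1,2} (was {2}); enqueue [0]
  #5 pop 4: in={0} → {0} (was {}); enqueue [1,2]
  #6 pop 5: in={0,1,2} → {1} (was {}); enqueue [3]
  #7 pop 0: in={0,1,2} → {0,1,2} (no change)
  #8 pop 1: in={0} → {0} (was {}); enqueue [0,4]
  #9 pop 2: in={0,1} → {0,1} (was {0}); enqueue [5]
  #10 pop 3: in={0,1} → {0,1,2} (no change)
  #11 pop 0: in={0,1,2} → {0,1,2} (no change)
  #12 pop 4: in={0,1} → {0,1} (was {0}); enqueue [0,1,2]
  #13 pop 5: in={0,1,2} → {1} (no change)
  #14 pop 0: in={0,1,2} → {0,1,2} (no change)
  #15 pop 1: in={0,1} → {0,1} (was {0}); enqueue [0,3,4]
  #16 pop 2: in={0,1} → {0,1} (no change)
  #17 pop 0: in={0,1,2} → {0,1,2} (no change)
  #18 pop 3: in={0,1} → {0,1,2} (no change)
  #19 pop 4: in={0,1} → {0,1} (no change)

Fixpoint:
  val[0] = {0,1,2}
  val[1] = {0,1}
  val[2] = {0,1}
  val[3] = {0,1,2}
  val[4] = {0,1}
  val[5] = {1}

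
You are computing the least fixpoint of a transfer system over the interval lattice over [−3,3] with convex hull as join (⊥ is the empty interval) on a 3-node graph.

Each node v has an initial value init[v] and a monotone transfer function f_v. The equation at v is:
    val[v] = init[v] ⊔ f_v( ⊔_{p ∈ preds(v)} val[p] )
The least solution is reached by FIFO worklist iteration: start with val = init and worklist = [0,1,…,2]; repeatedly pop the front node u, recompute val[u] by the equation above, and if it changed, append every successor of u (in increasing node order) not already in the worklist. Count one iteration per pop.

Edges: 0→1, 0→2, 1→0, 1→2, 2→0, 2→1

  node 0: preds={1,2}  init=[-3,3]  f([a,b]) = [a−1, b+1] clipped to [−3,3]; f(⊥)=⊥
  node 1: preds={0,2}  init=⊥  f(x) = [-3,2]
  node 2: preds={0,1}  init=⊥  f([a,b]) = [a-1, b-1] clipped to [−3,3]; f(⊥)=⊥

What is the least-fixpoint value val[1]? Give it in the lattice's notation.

[-3,2]

Iteration log — 5 steps:
  step 1. node 0  ⊔preds=⊥  new=[-3,3]  stable
  step 2. node 1  ⊔preds=[-3,3]  new=[-3,2]  old=⊥  +wl: 0
  step 3. node 2  ⊔preds=[-3,3]  new=[-3,2]  old=⊥  +wl: 1
  step 4. node 0  ⊔preds=[-3,2]  new=[-3,3]  stable
  step 5. node 1  ⊔preds=[-3,3]  new=[-3,2]  stable

Least fixpoint reached:
  node 0: [-3,3]
  node 1: [-3,2]
  node 2: [-3,2]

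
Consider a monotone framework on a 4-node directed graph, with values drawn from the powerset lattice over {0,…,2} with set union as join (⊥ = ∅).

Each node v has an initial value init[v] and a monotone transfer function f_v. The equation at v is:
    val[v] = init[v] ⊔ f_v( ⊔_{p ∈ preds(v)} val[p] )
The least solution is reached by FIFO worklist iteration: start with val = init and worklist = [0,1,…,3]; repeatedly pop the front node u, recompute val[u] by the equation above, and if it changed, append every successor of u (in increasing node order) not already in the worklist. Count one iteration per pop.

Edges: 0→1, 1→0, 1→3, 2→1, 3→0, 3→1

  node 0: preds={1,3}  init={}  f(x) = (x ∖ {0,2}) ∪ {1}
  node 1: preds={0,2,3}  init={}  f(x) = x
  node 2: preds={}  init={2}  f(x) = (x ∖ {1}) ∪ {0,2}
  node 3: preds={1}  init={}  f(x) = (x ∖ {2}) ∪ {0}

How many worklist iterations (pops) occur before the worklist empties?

8

Iteration log — 8 steps:
  step 1. node 0  ⊔preds={}  new={1}  old={}  +wl: 
  step 2. node 1  ⊔preds={1,2}  new={1,2}  old={}  +wl: 0
  step 3. node 2  ⊔preds={}  new={0,2}  old={2}  +wl: 1
  step 4. node 3  ⊔preds={1,2}  new={0,1}  old={}  +wl: 
  step 5. node 0  ⊔preds={0,1,2}  new={1}  stable
  step 6. node 1  ⊔preds={0,1,2}  new={0,1,2}  old={1,2}  +wl: 0,3
  step 7. node 0  ⊔preds={0,1,2}  new={1}  stable
  step 8. node 3  ⊔preds={0,1,2}  new={0,1}  stable

Least fixpoint reached:
  node 0: {1}
  node 1: {0,1,2}
  node 2: {0,2}
  node 3: {0,1}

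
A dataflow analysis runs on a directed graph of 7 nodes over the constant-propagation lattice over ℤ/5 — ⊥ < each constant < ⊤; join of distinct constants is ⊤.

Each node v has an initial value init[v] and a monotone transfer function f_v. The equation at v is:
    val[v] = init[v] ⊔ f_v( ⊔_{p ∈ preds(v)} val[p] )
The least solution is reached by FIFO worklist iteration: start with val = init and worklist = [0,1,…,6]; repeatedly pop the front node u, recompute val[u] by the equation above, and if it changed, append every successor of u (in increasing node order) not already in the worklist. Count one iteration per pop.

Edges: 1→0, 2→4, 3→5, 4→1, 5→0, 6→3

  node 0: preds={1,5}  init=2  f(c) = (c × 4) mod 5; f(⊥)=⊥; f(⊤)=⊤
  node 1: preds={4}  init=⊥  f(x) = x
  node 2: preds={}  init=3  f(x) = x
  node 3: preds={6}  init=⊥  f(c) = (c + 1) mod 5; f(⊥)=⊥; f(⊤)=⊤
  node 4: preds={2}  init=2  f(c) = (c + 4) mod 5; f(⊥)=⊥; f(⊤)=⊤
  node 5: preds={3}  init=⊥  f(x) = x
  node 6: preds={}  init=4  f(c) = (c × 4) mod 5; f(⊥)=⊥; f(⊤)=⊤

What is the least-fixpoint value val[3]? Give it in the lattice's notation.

0

Trace (8 dequeues):
  [1] u=0 | in ⊥ | out 2 | ==
  [2] u=1 | in 2 | out 2 | prev ⊥ | push {0}
  [3] u=2 | in ⊥ | out 3 | ==
  [4] u=3 | in 4 | out 0 | prev ⊥ | push {}
  [5] u=4 | in 3 | out 2 | ==
  [6] u=5 | in 0 | out 0 | prev ⊥ | push {}
  [7] u=6 | in ⊥ | out 4 | ==
  [8] u=0 | in ⊤ | out ⊤ | prev 2 | push {}

Converged values:
  [0] ⊤
  [1] 2
  [2] 3
  [3] 0
  [4] 2
  [5] 0
  [6] 4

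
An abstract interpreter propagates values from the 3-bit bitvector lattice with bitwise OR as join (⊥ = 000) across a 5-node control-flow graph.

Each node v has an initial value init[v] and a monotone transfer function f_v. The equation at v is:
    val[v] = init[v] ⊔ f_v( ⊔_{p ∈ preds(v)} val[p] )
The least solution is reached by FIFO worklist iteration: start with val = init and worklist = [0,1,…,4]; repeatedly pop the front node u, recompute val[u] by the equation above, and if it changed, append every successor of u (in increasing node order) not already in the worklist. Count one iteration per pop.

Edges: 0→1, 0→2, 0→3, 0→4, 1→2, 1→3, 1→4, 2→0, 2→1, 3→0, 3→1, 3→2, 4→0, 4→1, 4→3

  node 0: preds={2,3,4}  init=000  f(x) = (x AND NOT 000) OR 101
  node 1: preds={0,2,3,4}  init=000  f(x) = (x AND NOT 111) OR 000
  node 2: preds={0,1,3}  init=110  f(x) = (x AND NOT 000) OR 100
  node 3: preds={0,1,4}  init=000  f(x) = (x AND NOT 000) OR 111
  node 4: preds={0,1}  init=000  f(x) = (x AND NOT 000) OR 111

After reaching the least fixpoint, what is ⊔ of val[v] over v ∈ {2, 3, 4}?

111

Worklist (9 pops):
  #1 pop 0: in=110 → 111 (was 000); enqueue []
  #2 pop 1: in=111 → 000 (no change)
  #3 pop 2: in=111 → 111 (was 110); enqueue [0,1]
  #4 pop 3: in=111 → 111 (was 000); enqueue [2]
  #5 pop 4: in=111 → 111 (was 000); enqueue [3]
  #6 pop 0: in=111 → 111 (no change)
  #7 pop 1: in=111 → 000 (no change)
  #8 pop 2: in=111 → 111 (no change)
  #9 pop 3: in=111 → 111 (no change)

Fixpoint:
  val[0] = 111
  val[1] = 000
  val[2] = 111
  val[3] = 111
  val[4] = 111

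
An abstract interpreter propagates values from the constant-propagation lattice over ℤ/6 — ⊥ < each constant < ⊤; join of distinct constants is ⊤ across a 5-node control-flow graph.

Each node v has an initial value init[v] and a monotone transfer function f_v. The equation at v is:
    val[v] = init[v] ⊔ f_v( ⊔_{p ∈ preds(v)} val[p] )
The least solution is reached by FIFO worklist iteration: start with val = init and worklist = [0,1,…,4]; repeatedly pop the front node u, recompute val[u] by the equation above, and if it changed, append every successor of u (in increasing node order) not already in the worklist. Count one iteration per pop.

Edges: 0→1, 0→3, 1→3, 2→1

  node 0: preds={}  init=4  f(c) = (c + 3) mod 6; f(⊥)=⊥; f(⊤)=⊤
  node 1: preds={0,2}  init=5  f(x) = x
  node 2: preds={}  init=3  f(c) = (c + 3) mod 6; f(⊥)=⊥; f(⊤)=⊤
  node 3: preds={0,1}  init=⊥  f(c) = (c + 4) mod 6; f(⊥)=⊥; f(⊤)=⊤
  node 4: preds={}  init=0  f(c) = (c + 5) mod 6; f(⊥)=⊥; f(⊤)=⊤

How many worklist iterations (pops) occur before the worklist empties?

Iteration log — 5 steps:
  step 1. node 0  ⊔preds=⊥  new=4  stable
  step 2. node 1  ⊔preds=⊤  new=⊤  old=5  +wl: 
  step 3. node 2  ⊔preds=⊥  new=3  stable
  step 4. node 3  ⊔preds=⊤  new=⊤  old=⊥  +wl: 
  step 5. node 4  ⊔preds=⊥  new=0  stable

Least fixpoint reached:
  node 0: 4
  node 1: ⊤
  node 2: 3
  node 3: ⊤
  node 4: 0

5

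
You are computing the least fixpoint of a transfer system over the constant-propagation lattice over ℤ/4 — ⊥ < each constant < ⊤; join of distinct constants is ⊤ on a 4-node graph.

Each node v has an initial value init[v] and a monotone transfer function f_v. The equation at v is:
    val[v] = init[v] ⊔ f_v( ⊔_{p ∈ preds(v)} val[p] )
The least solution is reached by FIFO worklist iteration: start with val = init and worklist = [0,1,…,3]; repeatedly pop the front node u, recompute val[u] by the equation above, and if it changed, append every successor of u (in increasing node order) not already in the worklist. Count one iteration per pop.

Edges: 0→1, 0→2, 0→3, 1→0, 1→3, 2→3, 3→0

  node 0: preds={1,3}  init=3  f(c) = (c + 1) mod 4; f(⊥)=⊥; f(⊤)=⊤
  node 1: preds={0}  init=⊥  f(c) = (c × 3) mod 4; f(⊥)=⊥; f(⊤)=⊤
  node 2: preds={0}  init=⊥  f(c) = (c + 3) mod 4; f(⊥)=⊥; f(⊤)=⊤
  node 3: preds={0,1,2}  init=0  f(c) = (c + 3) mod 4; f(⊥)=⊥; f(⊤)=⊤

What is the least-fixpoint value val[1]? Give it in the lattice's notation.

⊤

Worklist (5 pops):
  #1 pop 0: in=0 → ⊤ (was 3); enqueue []
  #2 pop 1: in=⊤ → ⊤ (was ⊥); enqueue [0]
  #3 pop 2: in=⊤ → ⊤ (was ⊥); enqueue []
  #4 pop 3: in=⊤ → ⊤ (was 0); enqueue []
  #5 pop 0: in=⊤ → ⊤ (no change)

Fixpoint:
  val[0] = ⊤
  val[1] = ⊤
  val[2] = ⊤
  val[3] = ⊤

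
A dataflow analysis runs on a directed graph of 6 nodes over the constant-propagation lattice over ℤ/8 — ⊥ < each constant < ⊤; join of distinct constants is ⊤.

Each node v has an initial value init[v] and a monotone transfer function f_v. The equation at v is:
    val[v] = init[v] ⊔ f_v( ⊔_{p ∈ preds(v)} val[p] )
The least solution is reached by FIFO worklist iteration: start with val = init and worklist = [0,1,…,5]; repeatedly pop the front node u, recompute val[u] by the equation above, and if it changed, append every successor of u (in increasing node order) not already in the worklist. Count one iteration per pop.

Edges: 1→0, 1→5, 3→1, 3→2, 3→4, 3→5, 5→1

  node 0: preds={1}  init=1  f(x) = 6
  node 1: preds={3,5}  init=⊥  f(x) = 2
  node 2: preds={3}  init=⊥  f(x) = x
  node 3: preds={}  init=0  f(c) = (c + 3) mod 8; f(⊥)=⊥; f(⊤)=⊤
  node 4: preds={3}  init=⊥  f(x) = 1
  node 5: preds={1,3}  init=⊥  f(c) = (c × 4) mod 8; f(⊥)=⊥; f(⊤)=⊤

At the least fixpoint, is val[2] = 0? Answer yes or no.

yes

Worklist (8 pops):
  #1 pop 0: in=⊥ → ⊤ (was 1); enqueue []
  #2 pop 1: in=0 → 2 (was ⊥); enqueue [0]
  #3 pop 2: in=0 → 0 (was ⊥); enqueue []
  #4 pop 3: in=⊥ → 0 (no change)
  #5 pop 4: in=0 → 1 (was ⊥); enqueue []
  #6 pop 5: in=⊤ → ⊤ (was ⊥); enqueue [1]
  #7 pop 0: in=2 → ⊤ (no change)
  #8 pop 1: in=⊤ → 2 (no change)

Fixpoint:
  val[0] = ⊤
  val[1] = 2
  val[2] = 0
  val[3] = 0
  val[4] = 1
  val[5] = ⊤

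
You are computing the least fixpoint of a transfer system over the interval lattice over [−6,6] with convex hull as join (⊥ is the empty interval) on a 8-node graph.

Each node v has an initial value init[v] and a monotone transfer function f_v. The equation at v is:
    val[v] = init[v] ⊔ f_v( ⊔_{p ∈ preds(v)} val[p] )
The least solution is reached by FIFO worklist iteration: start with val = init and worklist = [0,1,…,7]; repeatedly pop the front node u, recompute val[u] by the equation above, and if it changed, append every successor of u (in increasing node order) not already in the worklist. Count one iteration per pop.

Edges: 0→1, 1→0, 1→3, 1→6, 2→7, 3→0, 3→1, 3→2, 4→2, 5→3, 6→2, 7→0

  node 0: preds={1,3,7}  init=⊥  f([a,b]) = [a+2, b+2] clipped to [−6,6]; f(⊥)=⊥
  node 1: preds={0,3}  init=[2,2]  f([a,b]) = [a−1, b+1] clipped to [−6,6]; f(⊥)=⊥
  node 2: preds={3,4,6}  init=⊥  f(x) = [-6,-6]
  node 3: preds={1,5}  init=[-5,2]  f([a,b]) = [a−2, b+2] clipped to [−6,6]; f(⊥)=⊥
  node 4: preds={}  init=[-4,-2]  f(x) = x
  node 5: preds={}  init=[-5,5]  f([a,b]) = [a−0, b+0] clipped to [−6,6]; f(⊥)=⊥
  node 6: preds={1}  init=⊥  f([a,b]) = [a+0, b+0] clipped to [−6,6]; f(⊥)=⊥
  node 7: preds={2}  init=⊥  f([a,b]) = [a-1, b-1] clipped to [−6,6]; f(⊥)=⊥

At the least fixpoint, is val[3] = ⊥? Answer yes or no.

no

Worklist (15 pops):
  #1 pop 0: in=[-5,2] → [-3,4] (was ⊥); enqueue []
  #2 pop 1: in=[-5,4] → [-6,5] (was [2,2]); enqueue [0]
  #3 pop 2: in=[-5,2] → [-6,-6] (was ⊥); enqueue []
  #4 pop 3: in=[-6,5] → [-6,6] (was [-5,2]); enqueue [1,2]
  #5 pop 4: in=⊥ → [-4,-2] (no change)
  #6 pop 5: in=⊥ → [-5,5] (no change)
  #7 pop 6: in=[-6,5] → [-6,5] (was ⊥); enqueue []
  #8 pop 7: in=[-6,-6] → [-6,-6] (was ⊥); enqueue []
  #9 pop 0: in=[-6,6] → [-4,6] (was [-3,4]); enqueue []
  #10 pop 1: in=[-6,6] → [-6,6] (was [-6,5]); enqueue [0,3,6]
  #11 pop 2: in=[-6,6] → [-6,-6] (no change)
  #12 pop 0: in=[-6,6] → [-4,6] (no change)
  #13 pop 3: in=[-6,6] → [-6,6] (no change)
  #14 pop 6: in=[-6,6] → [-6,6] (was [-6,5]); enqueue [2]
  #15 pop 2: in=[-6,6] → [-6,-6] (no change)

Fixpoint:
  val[0] = [-4,6]
  val[1] = [-6,6]
  val[2] = [-6,-6]
  val[3] = [-6,6]
  val[4] = [-4,-2]
  val[5] = [-5,5]
  val[6] = [-6,6]
  val[7] = [-6,-6]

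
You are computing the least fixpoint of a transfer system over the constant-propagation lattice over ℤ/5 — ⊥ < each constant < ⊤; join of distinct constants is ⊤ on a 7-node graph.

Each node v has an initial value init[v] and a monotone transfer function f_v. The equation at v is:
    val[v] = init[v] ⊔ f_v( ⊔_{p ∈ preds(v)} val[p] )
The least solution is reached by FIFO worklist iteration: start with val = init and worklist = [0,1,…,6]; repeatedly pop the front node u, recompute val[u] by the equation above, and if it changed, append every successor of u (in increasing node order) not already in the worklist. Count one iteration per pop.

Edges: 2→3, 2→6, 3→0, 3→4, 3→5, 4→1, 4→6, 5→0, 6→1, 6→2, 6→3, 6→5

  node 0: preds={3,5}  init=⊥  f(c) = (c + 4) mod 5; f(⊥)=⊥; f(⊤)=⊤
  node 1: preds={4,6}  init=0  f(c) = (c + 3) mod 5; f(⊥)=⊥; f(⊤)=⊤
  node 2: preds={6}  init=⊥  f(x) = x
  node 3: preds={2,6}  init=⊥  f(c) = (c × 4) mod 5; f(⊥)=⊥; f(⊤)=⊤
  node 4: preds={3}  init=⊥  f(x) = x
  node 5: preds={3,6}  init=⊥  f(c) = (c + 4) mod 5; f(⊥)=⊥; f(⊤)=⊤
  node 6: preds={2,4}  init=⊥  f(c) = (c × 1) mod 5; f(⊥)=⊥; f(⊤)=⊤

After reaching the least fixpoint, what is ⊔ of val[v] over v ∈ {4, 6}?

Worklist (7 pops):
  #1 pop 0: in=⊥ → ⊥ (no change)
  #2 pop 1: in=⊥ → 0 (no change)
  #3 pop 2: in=⊥ → ⊥ (no change)
  #4 pop 3: in=⊥ → ⊥ (no change)
  #5 pop 4: in=⊥ → ⊥ (no change)
  #6 pop 5: in=⊥ → ⊥ (no change)
  #7 pop 6: in=⊥ → ⊥ (no change)

Fixpoint:
  val[0] = ⊥
  val[1] = 0
  val[2] = ⊥
  val[3] = ⊥
  val[4] = ⊥
  val[5] = ⊥
  val[6] = ⊥

⊥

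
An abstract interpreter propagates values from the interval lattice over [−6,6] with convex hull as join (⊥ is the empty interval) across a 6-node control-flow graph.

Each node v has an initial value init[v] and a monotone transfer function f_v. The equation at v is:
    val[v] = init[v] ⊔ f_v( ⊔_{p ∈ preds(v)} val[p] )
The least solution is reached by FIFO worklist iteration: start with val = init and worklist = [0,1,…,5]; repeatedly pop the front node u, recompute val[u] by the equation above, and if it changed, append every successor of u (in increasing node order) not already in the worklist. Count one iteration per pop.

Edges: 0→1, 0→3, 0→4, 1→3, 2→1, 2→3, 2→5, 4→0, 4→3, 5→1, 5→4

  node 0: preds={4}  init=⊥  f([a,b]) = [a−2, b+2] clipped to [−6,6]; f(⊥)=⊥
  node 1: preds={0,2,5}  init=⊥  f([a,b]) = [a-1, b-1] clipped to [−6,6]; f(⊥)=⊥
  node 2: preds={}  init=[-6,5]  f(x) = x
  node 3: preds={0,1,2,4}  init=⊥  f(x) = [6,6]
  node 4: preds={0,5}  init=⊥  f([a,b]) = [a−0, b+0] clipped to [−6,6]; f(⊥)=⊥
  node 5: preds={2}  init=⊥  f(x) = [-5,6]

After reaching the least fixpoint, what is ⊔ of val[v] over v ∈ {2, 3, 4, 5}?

Iteration log — 15 steps:
  step 1. node 0  ⊔preds=⊥  new=⊥  stable
  step 2. node 1  ⊔preds=[-6,5]  new=[-6,4]  old=⊥  +wl: 
  step 3. node 2  ⊔preds=⊥  new=[-6,5]  stable
  step 4. node 3  ⊔preds=[-6,5]  new=[6,6]  old=⊥  +wl: 
  step 5. node 4  ⊔preds=⊥  new=⊥  stable
  step 6. node 5  ⊔preds=[-6,5]  new=[-5,6]  old=⊥  +wl: 1,4
  step 7. node 1  ⊔preds=[-6,6]  new=[-6,5]  old=[-6,4]  +wl: 3
  step 8. node 4  ⊔preds=[-5,6]  new=[-5,6]  old=⊥  +wl: 0
  step 9. node 3  ⊔preds=[-6,6]  new=[6,6]  stable
  step 10. node 0  ⊔preds=[-5,6]  new=[-6,6]  old=⊥  +wl: 1,3,4
  step 11. node 1  ⊔preds=[-6,6]  new=[-6,5]  stable
  step 12. node 3  ⊔preds=[-6,6]  new=[6,6]  stable
  step 13. node 4  ⊔preds=[-6,6]  new=[-6,6]  old=[-5,6]  +wl: 0,3
  step 14. node 0  ⊔preds=[-6,6]  new=[-6,6]  stable
  step 15. node 3  ⊔preds=[-6,6]  new=[6,6]  stable

Least fixpoint reached:
  node 0: [-6,6]
  node 1: [-6,5]
  node 2: [-6,5]
  node 3: [6,6]
  node 4: [-6,6]
  node 5: [-5,6]

[-6,6]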